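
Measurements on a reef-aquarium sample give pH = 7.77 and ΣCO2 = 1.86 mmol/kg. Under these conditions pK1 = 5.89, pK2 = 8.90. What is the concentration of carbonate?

[CO3²⁻] = 0.127 mmol/kg

α₂ = 1 / (1 + [H⁺]/K2 + [H⁺]²/(K1K2)) = 1 / (1 + 10^+1.13 + 10^-0.75)
   = 1 / (1 + 13.490 + 0.17783) = 1/14.667 = 0.06818
[CO3²⁻] = α₂ × DIC = 0.06818 × 1.86 = 0.127 mmol/kg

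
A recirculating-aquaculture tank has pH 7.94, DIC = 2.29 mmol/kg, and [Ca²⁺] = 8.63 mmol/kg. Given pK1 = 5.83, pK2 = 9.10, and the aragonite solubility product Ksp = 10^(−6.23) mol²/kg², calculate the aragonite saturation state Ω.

Ω = 2.16

α₂ = 1 / (1 + [H⁺]/K2 + [H⁺]²/(K1K2)) = 1 / (1 + 10^+1.16 + 10^-0.95)
   = 1 / (1 + 14.454 + 0.11220) = 1/15.567 = 0.06424
[CO3²⁻] = α₂ × DIC = 0.06424 × 2.29 = 0.1471 mmol/kg
Ksp = 10^(−6.23) = 5.888×10^-7
Ω = [Ca²⁺][CO3²⁻]/Ksp = (8.63×10^-3)(1.471×10^-4) / 5.888×10^-7 = 2.16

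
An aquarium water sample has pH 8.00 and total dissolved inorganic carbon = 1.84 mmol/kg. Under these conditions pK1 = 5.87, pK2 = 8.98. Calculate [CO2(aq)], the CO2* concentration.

[CO2*] = 12.3 μmol/kg

α₀ = 1 / (1 + K1/[H⁺] + K1K2/[H⁺]²) = 1 / (1 + 10^+2.13 + 10^+1.15)
   = 1 / (1 + 134.90 + 14.125) = 1/150.02 = 0.006666
[CO2*] = α₀ × DIC = 0.006666 × 1.84 = 0.0123 mmol/kg = 12.3 μmol/kg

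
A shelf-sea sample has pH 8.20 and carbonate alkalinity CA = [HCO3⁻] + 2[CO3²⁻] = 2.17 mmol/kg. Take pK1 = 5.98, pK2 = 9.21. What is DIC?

CA = [HCO3⁻] + 2[CO3²⁻] = (α₁ + 2α₂)·DIC
At pH 8.20: [H⁺]/K1 = 10^-2.22 = 0.0060256, K2/[H⁺] = 10^-1.01 = 0.097724
α₁ = 1/(1 + 0.0060256 + 0.097724) = 1/1.1037 = 0.9060; α₂ = α₁·K2/[H⁺] = 0.08854
α₁ + 2α₂ = 1.0831
DIC = CA / (α₁ + 2α₂) = 2.17 / 1.0831 = 2.00 mmol/kg

DIC = 2.00 mmol/kg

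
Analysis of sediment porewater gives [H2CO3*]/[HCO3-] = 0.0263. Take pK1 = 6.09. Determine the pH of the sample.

pH = 7.67

From K1 = [H⁺][HCO3-]/[H2CO3*]:  pH = pK1 − log₁₀([H2CO3*]/[HCO3-])
log₁₀(0.0263) = -1.580
pH = 6.09 − (-1.580) = 7.67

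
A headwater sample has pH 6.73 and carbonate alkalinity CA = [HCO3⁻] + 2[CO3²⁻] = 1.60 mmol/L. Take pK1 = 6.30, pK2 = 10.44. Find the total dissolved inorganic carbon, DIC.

DIC = 2.19 mmol/L

CA = [HCO3⁻] + 2[CO3²⁻] = (α₁ + 2α₂)·DIC
At pH 6.73: [H⁺]/K1 = 10^-0.43 = 0.37154, K2/[H⁺] = 10^-3.71 = 0.00019498
α₁ = 1/(1 + 0.37154 + 0.00019498) = 1/1.3717 = 0.7290; α₂ = α₁·K2/[H⁺] = 0.0001421
α₁ + 2α₂ = 0.7293
DIC = CA / (α₁ + 2α₂) = 1.60 / 0.7293 = 2.19 mmol/L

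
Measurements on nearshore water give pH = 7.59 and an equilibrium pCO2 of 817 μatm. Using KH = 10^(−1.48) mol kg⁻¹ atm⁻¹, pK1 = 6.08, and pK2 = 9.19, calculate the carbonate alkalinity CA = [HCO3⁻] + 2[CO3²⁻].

[CO2*] = KH · pCO2 = 10^(−1.48) × 817×10^-6 = 2.705×10^-5 mol/kg
α₀ = 1/(1 + K1/[H⁺] + K1K2/[H⁺]²) = 1/(1 + 10^+1.51 + 10^-0.09) = 0.02926
DIC = [CO2*]/α₀ = 2.705×10^-5 / 0.02926 = 0.9245 mmol/kg
CA = (α₁ + 2α₂)·DIC = (0.9470 + 2×0.02379) × 0.9245 = 0.919 mmol/kg

CA = 0.919 mmol/kg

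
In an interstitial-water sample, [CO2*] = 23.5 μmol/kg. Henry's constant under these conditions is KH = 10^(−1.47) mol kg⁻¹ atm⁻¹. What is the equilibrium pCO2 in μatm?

pCO2 = 694 μatm

KH = 10^(−1.47) = 3.388×10^-2 mol kg⁻¹ atm⁻¹
pCO2 = [CO2*]/KH = 23.5×10^-6 / 3.388×10^-2 = 6.94×10^-4 atm = 694 μatm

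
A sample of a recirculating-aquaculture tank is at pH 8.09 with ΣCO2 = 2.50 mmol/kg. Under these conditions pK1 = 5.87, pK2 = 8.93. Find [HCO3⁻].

[HCO3⁻] = 2.17 mmol/kg

α₁ = 1 / (1 + [H⁺]/K1 + K2/[H⁺]) = 1 / (1 + 10^-2.22 + 10^-0.84)
   = 1 / (1 + 0.0060256 + 0.14454) = 1/1.1506 = 0.8691
[HCO3⁻] = α₁ × DIC = 0.8691 × 2.50 = 2.17 mmol/kg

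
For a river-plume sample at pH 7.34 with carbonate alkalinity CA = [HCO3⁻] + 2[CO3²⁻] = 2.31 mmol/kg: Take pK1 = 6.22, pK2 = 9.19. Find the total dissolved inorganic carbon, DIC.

CA = [HCO3⁻] + 2[CO3²⁻] = (α₁ + 2α₂)·DIC
At pH 7.34: [H⁺]/K1 = 10^-1.12 = 0.075858, K2/[H⁺] = 10^-1.85 = 0.014125
α₁ = 1/(1 + 0.075858 + 0.014125) = 1/1.0900 = 0.9174; α₂ = α₁·K2/[H⁺] = 0.01296
α₁ + 2α₂ = 0.9434
DIC = CA / (α₁ + 2α₂) = 2.31 / 0.9434 = 2.45 mmol/kg

DIC = 2.45 mmol/kg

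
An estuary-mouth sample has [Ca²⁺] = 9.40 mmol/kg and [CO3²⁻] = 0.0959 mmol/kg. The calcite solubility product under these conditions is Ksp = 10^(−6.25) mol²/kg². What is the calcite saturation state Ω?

Ksp = 10^(−6.25) = 5.623×10^-7
Ω = [Ca²⁺][CO3²⁻]/Ksp = (9.40×10^-3)(0.0959×10^-3) / 5.623×10^-7 = 1.60

Ω = 1.60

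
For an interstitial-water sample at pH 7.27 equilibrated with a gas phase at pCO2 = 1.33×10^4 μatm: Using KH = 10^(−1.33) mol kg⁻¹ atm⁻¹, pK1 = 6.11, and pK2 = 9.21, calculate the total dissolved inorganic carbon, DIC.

[CO2*] = KH · pCO2 = 10^(−1.33) × 1.33×10^4×10^-6 = 6.221×10^-4 mol/kg
α₀ = 1/(1 + K1/[H⁺] + K1K2/[H⁺]²) = 1/(1 + 10^+1.16 + 10^-0.78) = 0.06402
DIC = [CO2*]/α₀ = 6.221×10^-4 / 0.06402 = 9.72 mmol/kg

DIC = 9.72 mmol/kg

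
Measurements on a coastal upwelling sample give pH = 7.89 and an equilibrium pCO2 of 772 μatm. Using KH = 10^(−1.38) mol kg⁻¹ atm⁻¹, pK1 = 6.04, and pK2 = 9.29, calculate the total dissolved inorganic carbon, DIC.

[CO2*] = KH · pCO2 = 10^(−1.38) × 772×10^-6 = 3.218×10^-5 mol/kg
α₀ = 1/(1 + K1/[H⁺] + K1K2/[H⁺]²) = 1/(1 + 10^+1.85 + 10^+0.45) = 0.01340
DIC = [CO2*]/α₀ = 3.218×10^-5 / 0.01340 = 2.40 mmol/kg

DIC = 2.40 mmol/kg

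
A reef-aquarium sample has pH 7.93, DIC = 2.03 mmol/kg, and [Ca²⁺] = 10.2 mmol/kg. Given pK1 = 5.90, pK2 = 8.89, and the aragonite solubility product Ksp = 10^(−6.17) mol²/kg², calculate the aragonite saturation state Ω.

α₂ = 1 / (1 + [H⁺]/K2 + [H⁺]²/(K1K2)) = 1 / (1 + 10^+0.96 + 10^-1.07)
   = 1 / (1 + 9.1201 + 0.085114) = 1/10.205 = 0.09799
[CO3²⁻] = α₂ × DIC = 0.09799 × 2.03 = 0.1989 mmol/kg
Ksp = 10^(−6.17) = 6.761×10^-7
Ω = [Ca²⁺][CO3²⁻]/Ksp = (10.2×10^-3)(1.989×10^-4) / 6.761×10^-7 = 3.00

Ω = 3.00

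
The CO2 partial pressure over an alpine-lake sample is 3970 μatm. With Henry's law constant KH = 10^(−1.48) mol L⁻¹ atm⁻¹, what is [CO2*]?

[CO2*] = 131 μmol/L

KH = 10^(−1.48) = 3.311×10^-2 mol L⁻¹ atm⁻¹
[CO2*] = KH · pCO2 = 3.311×10^-2 × 3970×10^-6 atm = 1.31×10^-4 mol/L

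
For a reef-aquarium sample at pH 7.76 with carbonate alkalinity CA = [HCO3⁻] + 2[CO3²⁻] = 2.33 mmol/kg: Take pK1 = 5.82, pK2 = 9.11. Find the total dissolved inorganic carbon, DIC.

CA = [HCO3⁻] + 2[CO3²⁻] = (α₁ + 2α₂)·DIC
At pH 7.76: [H⁺]/K1 = 10^-1.94 = 0.011482, K2/[H⁺] = 10^-1.35 = 0.044668
α₁ = 1/(1 + 0.011482 + 0.044668) = 1/1.0561 = 0.9468; α₂ = α₁·K2/[H⁺] = 0.04229
α₁ + 2α₂ = 1.0314
DIC = CA / (α₁ + 2α₂) = 2.33 / 1.0314 = 2.26 mmol/kg

DIC = 2.26 mmol/kg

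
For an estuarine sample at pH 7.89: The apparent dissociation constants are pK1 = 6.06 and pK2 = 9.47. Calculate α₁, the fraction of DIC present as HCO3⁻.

α₁ = 0.961

α₁ = 1 / (1 + [H⁺]/K1 + K2/[H⁺]) = 1 / (1 + 10^-1.83 + 10^-1.58)
   = 1 / (1 + 0.014791 + 0.026303) = 1/1.0411 = 0.9605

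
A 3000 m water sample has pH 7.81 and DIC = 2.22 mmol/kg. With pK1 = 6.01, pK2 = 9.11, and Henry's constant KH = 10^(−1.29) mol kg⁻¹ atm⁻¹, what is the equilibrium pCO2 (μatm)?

α₀ = 1 / (1 + K1/[H⁺] + K1K2/[H⁺]²) = 1 / (1 + 10^+1.80 + 10^+0.50)
   = 1 / (1 + 63.096 + 3.1623) = 1/67.258 = 0.01487
[CO2*] = α₀ × DIC = 0.01487 × 2.22 = 0.03301 mmol/kg
pCO2 = [CO2*]/KH = 3.301×10^-5 / 5.129×10^-2 = 644 μatm

pCO2 = 644 μatm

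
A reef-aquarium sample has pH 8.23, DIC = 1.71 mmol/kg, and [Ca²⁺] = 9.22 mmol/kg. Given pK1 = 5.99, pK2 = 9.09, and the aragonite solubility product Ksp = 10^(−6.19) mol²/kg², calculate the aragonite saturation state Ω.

α₂ = 1 / (1 + [H⁺]/K2 + [H⁺]²/(K1K2)) = 1 / (1 + 10^+0.86 + 10^-1.38)
   = 1 / (1 + 7.2444 + 0.041687) = 1/8.2860 = 0.1207
[CO3²⁻] = α₂ × DIC = 0.1207 × 1.71 = 0.2064 mmol/kg
Ksp = 10^(−6.19) = 6.457×10^-7
Ω = [Ca²⁺][CO3²⁻]/Ksp = (9.22×10^-3)(2.064×10^-4) / 6.457×10^-7 = 2.95

Ω = 2.95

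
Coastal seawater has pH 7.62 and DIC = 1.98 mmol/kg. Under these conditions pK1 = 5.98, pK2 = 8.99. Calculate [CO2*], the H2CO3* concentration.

α₀ = 1 / (1 + K1/[H⁺] + K1K2/[H⁺]²) = 1 / (1 + 10^+1.64 + 10^+0.27)
   = 1 / (1 + 43.652 + 1.8621) = 1/46.514 = 0.02150
[CO2*] = α₀ × DIC = 0.02150 × 1.98 = 0.0426 mmol/kg

[CO2*] = 0.0426 mmol/kg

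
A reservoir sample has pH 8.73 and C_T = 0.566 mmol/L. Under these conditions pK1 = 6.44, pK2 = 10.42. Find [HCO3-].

α₁ = 1 / (1 + [H⁺]/K1 + K2/[H⁺]) = 1 / (1 + 10^-2.29 + 10^-1.69)
   = 1 / (1 + 0.0051286 + 0.020417) = 1/1.0255 = 0.9751
[HCO3⁻] = α₁ × DIC = 0.9751 × 0.566 = 0.552 mmol/L

[HCO3⁻] = 0.552 mmol/L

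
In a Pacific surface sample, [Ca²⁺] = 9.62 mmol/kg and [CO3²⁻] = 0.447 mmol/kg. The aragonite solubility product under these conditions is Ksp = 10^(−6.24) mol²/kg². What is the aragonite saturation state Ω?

Ksp = 10^(−6.24) = 5.754×10^-7
Ω = [Ca²⁺][CO3²⁻]/Ksp = (9.62×10^-3)(0.447×10^-3) / 5.754×10^-7 = 7.47

Ω = 7.47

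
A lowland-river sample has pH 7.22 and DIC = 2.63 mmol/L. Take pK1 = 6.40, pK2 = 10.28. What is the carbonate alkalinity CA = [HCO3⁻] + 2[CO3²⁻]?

CA = 2.29 mmol/L

CA = [HCO3⁻] + 2[CO3²⁻] = (α₁ + 2α₂)·DIC
At pH 7.22: [H⁺]/K1 = 10^-0.82 = 0.15136, K2/[H⁺] = 10^-3.06 = 0.00087096
α₁ = 1/(1 + 0.15136 + 0.00087096) = 1/1.1522 = 0.8679; α₂ = α₁·K2/[H⁺] = 0.0007559
α₁ + 2α₂ = 0.8694
CA = 0.8694 × 2.63 = 2.29 mmol/L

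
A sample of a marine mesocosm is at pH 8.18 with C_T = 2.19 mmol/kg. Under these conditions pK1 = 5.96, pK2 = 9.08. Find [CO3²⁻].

α₂ = 1 / (1 + [H⁺]/K2 + [H⁺]²/(K1K2)) = 1 / (1 + 10^+0.90 + 10^-1.32)
   = 1 / (1 + 7.9433 + 0.047863) = 1/8.9911 = 0.1112
[CO3²⁻] = α₂ × DIC = 0.1112 × 2.19 = 0.244 mmol/kg

[CO3²⁻] = 0.244 mmol/kg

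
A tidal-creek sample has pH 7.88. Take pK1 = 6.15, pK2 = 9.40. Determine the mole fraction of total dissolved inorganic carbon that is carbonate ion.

α₂ = 0.0288

α₂ = 1 / (1 + [H⁺]/K2 + [H⁺]²/(K1K2)) = 1 / (1 + 10^+1.52 + 10^-0.21)
   = 1 / (1 + 33.113 + 0.61660) = 1/34.730 = 0.02879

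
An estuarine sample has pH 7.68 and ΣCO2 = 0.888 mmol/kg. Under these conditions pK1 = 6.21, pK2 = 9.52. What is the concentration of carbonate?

[CO3²⁻] = 12.2 μmol/kg

α₂ = 1 / (1 + [H⁺]/K2 + [H⁺]²/(K1K2)) = 1 / (1 + 10^+1.84 + 10^+0.37)
   = 1 / (1 + 69.183 + 2.3442) = 1/72.527 = 0.01379
[CO3²⁻] = α₂ × DIC = 0.01379 × 0.888 = 0.0122 mmol/kg = 12.2 μmol/kg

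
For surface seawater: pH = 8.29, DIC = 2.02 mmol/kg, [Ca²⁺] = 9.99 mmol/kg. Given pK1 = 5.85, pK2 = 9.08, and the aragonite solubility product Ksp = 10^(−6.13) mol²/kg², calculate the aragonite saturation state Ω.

α₂ = 1 / (1 + [H⁺]/K2 + [H⁺]²/(K1K2)) = 1 / (1 + 10^+0.79 + 10^-1.65)
   = 1 / (1 + 6.1660 + 0.022387) = 1/7.1883 = 0.1391
[CO3²⁻] = α₂ × DIC = 0.1391 × 2.02 = 0.2810 mmol/kg
Ksp = 10^(−6.13) = 7.413×10^-7
Ω = [Ca²⁺][CO3²⁻]/Ksp = (9.99×10^-3)(2.810×10^-4) / 7.413×10^-7 = 3.79

Ω = 3.79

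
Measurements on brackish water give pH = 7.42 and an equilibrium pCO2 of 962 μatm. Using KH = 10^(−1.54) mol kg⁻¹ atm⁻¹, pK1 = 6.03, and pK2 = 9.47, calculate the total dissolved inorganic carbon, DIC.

DIC = 0.715 mmol/kg

[CO2*] = KH · pCO2 = 10^(−1.54) × 962×10^-6 = 2.774×10^-5 mol/kg
α₀ = 1/(1 + K1/[H⁺] + K1K2/[H⁺]²) = 1/(1 + 10^+1.39 + 10^-0.66) = 0.03881
DIC = [CO2*]/α₀ = 2.774×10^-5 / 0.03881 = 0.715 mmol/kg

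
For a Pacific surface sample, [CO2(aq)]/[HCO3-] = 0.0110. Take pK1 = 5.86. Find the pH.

From K1 = [H⁺][HCO3-]/[CO2(aq)]:  pH = pK1 − log₁₀([CO2(aq)]/[HCO3-])
log₁₀(0.0110) = -1.959
pH = 5.86 − (-1.959) = 7.82

pH = 7.82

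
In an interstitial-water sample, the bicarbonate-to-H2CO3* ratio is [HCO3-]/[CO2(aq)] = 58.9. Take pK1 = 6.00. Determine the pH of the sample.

pH = 7.77

From K1 = [H⁺][HCO3-]/[CO2(aq)]:  pH = pK1 + log₁₀([HCO3-]/[CO2(aq)])
log₁₀(58.9) = +1.770
pH = 6.00 + (+1.770) = 7.77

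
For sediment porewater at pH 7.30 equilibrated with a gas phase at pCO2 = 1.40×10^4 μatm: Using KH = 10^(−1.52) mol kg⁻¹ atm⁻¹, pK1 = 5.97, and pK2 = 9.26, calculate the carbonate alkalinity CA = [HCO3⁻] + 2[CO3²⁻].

[CO2*] = KH · pCO2 = 10^(−1.52) × 1.40×10^4×10^-6 = 4.228×10^-4 mol/kg
α₀ = 1/(1 + K1/[H⁺] + K1K2/[H⁺]²) = 1/(1 + 10^+1.33 + 10^-0.63) = 0.04422
DIC = [CO2*]/α₀ = 4.228×10^-4 / 0.04422 = 9.561 mmol/kg
CA = (α₁ + 2α₂)·DIC = (0.9454 + 2×0.01037) × 9.561 = 9.24 mmol/kg

CA = 9.24 mmol/kg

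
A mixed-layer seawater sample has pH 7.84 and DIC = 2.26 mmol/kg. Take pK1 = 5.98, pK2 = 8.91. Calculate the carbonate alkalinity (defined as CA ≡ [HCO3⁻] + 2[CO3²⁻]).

CA = [HCO3⁻] + 2[CO3²⁻] = (α₁ + 2α₂)·DIC
At pH 7.84: [H⁺]/K1 = 10^-1.86 = 0.013804, K2/[H⁺] = 10^-1.07 = 0.085114
α₁ = 1/(1 + 0.013804 + 0.085114) = 1/1.0989 = 0.9100; α₂ = α₁·K2/[H⁺] = 0.07745
α₁ + 2α₂ = 1.0649
CA = 1.0649 × 2.26 = 2.41 mmol/kg

CA = 2.41 mmol/kg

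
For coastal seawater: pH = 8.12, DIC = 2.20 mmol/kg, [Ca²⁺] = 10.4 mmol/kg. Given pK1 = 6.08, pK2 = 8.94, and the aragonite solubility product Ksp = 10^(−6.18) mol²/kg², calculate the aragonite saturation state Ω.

α₂ = 1 / (1 + [H⁺]/K2 + [H⁺]²/(K1K2)) = 1 / (1 + 10^+0.82 + 10^-1.22)
   = 1 / (1 + 6.6069 + 0.060256) = 1/7.6672 = 0.1304
[CO3²⁻] = α₂ × DIC = 0.1304 × 2.20 = 0.2869 mmol/kg
Ksp = 10^(−6.18) = 6.607×10^-7
Ω = [Ca²⁺][CO3²⁻]/Ksp = (10.4×10^-3)(2.869×10^-4) / 6.607×10^-7 = 4.52

Ω = 4.52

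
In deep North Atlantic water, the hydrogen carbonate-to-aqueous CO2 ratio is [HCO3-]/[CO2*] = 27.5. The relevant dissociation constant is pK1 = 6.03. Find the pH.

From K1 = [H⁺][HCO3-]/[CO2*]:  pH = pK1 + log₁₀([HCO3-]/[CO2*])
log₁₀(27.5) = +1.439
pH = 6.03 + (+1.439) = 7.47

pH = 7.47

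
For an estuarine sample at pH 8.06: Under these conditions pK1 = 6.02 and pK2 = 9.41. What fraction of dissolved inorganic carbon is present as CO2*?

α₀ = 1 / (1 + K1/[H⁺] + K1K2/[H⁺]²) = 1 / (1 + 10^+2.04 + 10^+0.69)
   = 1 / (1 + 109.65 + 4.8978) = 1/115.55 = 0.008655

α₀ = 0.00865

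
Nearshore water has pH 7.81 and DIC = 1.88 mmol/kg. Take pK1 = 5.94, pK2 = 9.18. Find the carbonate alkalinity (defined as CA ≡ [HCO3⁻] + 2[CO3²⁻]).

CA = 1.93 mmol/kg

CA = [HCO3⁻] + 2[CO3²⁻] = (α₁ + 2α₂)·DIC
At pH 7.81: [H⁺]/K1 = 10^-1.87 = 0.013490, K2/[H⁺] = 10^-1.37 = 0.042658
α₁ = 1/(1 + 0.013490 + 0.042658) = 1/1.0561 = 0.9468; α₂ = α₁·K2/[H⁺] = 0.04039
α₁ + 2α₂ = 1.0276
CA = 1.0276 × 1.88 = 1.93 mmol/kg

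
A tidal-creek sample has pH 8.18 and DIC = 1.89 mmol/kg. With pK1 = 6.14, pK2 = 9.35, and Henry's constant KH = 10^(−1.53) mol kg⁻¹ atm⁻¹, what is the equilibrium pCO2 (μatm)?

pCO2 = 542 μatm

α₀ = 1 / (1 + K1/[H⁺] + K1K2/[H⁺]²) = 1 / (1 + 10^+2.04 + 10^+0.87)
   = 1 / (1 + 109.65 + 7.4131) = 1/118.06 = 0.008470
[CO2*] = α₀ × DIC = 0.008470 × 1.89 = 0.01601 mmol/kg = 16.01 μmol/kg
pCO2 = [CO2*]/KH = 1.601×10^-5 / 2.951×10^-2 = 542 μatm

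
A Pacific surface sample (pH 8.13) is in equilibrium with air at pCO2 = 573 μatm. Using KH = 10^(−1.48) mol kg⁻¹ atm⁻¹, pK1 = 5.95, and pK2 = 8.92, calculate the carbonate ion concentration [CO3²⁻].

[CO3²⁻] = 0.466 mmol/kg

[CO2*] = KH · pCO2 = 10^(−1.48) × 573×10^-6 = 1.897×10^-5 mol/kg
α₀ = 1/(1 + K1/[H⁺] + K1K2/[H⁺]²) = 1/(1 + 10^+2.18 + 10^+1.39) = 0.005653
DIC = [CO2*]/α₀ = 1.897×10^-5 / 0.005653 = 3.357 mmol/kg
[CO3²⁻] = α₂·DIC; α₂ = 0.1388, so [CO3²⁻] = 0.1388 × 3.357 = 0.466 mmol/kg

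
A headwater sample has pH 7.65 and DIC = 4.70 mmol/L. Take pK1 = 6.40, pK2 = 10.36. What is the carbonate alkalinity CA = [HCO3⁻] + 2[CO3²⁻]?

CA = [HCO3⁻] + 2[CO3²⁻] = (α₁ + 2α₂)·DIC
At pH 7.65: [H⁺]/K1 = 10^-1.25 = 0.056234, K2/[H⁺] = 10^-2.71 = 0.0019498
α₁ = 1/(1 + 0.056234 + 0.0019498) = 1/1.0582 = 0.9450; α₂ = α₁·K2/[H⁺] = 0.001843
α₁ + 2α₂ = 0.9487
CA = 0.9487 × 4.70 = 4.46 mmol/L

CA = 4.46 mmol/L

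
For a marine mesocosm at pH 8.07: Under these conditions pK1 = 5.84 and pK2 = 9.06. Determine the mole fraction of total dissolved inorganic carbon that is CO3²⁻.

α₂ = 1 / (1 + [H⁺]/K2 + [H⁺]²/(K1K2)) = 1 / (1 + 10^+0.99 + 10^-1.24)
   = 1 / (1 + 9.7724 + 0.057544) = 1/10.830 = 0.09234

α₂ = 0.0923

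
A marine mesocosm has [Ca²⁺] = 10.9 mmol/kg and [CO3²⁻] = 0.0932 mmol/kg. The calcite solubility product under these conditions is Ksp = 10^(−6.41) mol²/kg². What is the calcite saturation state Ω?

Ksp = 10^(−6.41) = 3.890×10^-7
Ω = [Ca²⁺][CO3²⁻]/Ksp = (10.9×10^-3)(0.0932×10^-3) / 3.890×10^-7 = 2.61

Ω = 2.61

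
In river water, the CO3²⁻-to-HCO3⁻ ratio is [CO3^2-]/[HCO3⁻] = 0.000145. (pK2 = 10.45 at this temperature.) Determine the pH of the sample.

From K2 = [H⁺][CO3^2-]/[HCO3⁻]:  pH = pK2 + log₁₀([CO3^2-]/[HCO3⁻])
log₁₀(0.000145) = -3.839
pH = 10.45 + (-3.839) = 6.61

pH = 6.61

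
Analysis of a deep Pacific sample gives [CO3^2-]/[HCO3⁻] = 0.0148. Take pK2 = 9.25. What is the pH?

pH = 7.42

From K2 = [H⁺][CO3^2-]/[HCO3⁻]:  pH = pK2 + log₁₀([CO3^2-]/[HCO3⁻])
log₁₀(0.0148) = -1.830
pH = 9.25 + (-1.830) = 7.42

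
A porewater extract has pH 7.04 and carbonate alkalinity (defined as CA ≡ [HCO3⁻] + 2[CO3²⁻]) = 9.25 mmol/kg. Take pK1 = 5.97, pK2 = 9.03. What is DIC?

CA = [HCO3⁻] + 2[CO3²⁻] = (α₁ + 2α₂)·DIC
At pH 7.04: [H⁺]/K1 = 10^-1.07 = 0.085114, K2/[H⁺] = 10^-1.99 = 0.010233
α₁ = 1/(1 + 0.085114 + 0.010233) = 1/1.0953 = 0.9130; α₂ = α₁·K2/[H⁺] = 0.009342
α₁ + 2α₂ = 0.9316
DIC = CA / (α₁ + 2α₂) = 9.25 / 0.9316 = 9.93 mmol/kg

DIC = 9.93 mmol/kg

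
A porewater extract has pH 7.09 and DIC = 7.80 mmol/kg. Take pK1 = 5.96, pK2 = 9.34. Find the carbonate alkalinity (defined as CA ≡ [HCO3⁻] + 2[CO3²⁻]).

CA = [HCO3⁻] + 2[CO3²⁻] = (α₁ + 2α₂)·DIC
At pH 7.09: [H⁺]/K1 = 10^-1.13 = 0.074131, K2/[H⁺] = 10^-2.25 = 0.0056234
α₁ = 1/(1 + 0.074131 + 0.0056234) = 1/1.0798 = 0.9261; α₂ = α₁·K2/[H⁺] = 0.005208
α₁ + 2α₂ = 0.9366
CA = 0.9366 × 7.80 = 7.31 mmol/kg

CA = 7.31 mmol/kg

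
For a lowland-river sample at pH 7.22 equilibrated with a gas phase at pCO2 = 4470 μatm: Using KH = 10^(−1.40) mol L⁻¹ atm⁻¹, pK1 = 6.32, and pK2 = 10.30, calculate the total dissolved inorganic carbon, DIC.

DIC = 1.59 mmol/L

[CO2*] = KH · pCO2 = 10^(−1.40) × 4470×10^-6 = 1.780×10^-4 mol/L
α₀ = 1/(1 + K1/[H⁺] + K1K2/[H⁺]²) = 1/(1 + 10^+0.90 + 10^-2.18) = 0.1117
DIC = [CO2*]/α₀ = 1.780×10^-4 / 0.1117 = 1.59 mmol/L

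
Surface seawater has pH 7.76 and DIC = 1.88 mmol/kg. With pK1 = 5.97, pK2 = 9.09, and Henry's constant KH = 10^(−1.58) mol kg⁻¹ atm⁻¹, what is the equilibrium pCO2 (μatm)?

pCO2 = 1090 μatm

α₀ = 1 / (1 + K1/[H⁺] + K1K2/[H⁺]²) = 1 / (1 + 10^+1.79 + 10^+0.46)
   = 1 / (1 + 61.660 + 2.8840) = 1/65.544 = 0.01526
[CO2*] = α₀ × DIC = 0.01526 × 1.88 = 0.02868 mmol/kg
pCO2 = [CO2*]/KH = 2.868×10^-5 / 2.630×10^-2 = 1090 μatm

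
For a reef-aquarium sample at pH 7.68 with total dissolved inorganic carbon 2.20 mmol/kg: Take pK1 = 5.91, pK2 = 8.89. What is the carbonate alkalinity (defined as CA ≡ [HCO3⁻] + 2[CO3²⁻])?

CA = 2.29 mmol/kg

CA = [HCO3⁻] + 2[CO3²⁻] = (α₁ + 2α₂)·DIC
At pH 7.68: [H⁺]/K1 = 10^-1.77 = 0.016982, K2/[H⁺] = 10^-1.21 = 0.061660
α₁ = 1/(1 + 0.016982 + 0.061660) = 1/1.0786 = 0.9271; α₂ = α₁·K2/[H⁺] = 0.05716
α₁ + 2α₂ = 1.0414
CA = 1.0414 × 2.20 = 2.29 mmol/kg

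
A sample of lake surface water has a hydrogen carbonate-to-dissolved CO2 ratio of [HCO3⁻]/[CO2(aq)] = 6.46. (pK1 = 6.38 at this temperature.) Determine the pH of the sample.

From K1 = [H⁺][HCO3⁻]/[CO2(aq)]:  pH = pK1 + log₁₀([HCO3⁻]/[CO2(aq)])
log₁₀(6.46) = +0.810
pH = 6.38 + (+0.810) = 7.19

pH = 7.19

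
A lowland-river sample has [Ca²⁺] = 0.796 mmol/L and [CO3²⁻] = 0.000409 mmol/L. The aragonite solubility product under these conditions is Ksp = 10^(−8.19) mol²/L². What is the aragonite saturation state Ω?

Ksp = 10^(−8.19) = 6.457×10^-9
Ω = [Ca²⁺][CO3²⁻]/Ksp = (0.796×10^-3)(0.000409×10^-3) / 6.457×10^-9 = 0.0504

Ω = 0.0504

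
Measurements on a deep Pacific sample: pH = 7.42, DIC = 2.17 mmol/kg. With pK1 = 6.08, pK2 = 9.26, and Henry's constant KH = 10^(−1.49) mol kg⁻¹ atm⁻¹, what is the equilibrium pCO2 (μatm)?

pCO2 = 2890 μatm

α₀ = 1 / (1 + K1/[H⁺] + K1K2/[H⁺]²) = 1 / (1 + 10^+1.34 + 10^-0.50)
   = 1 / (1 + 21.878 + 0.31623) = 1/23.194 = 0.04311
[CO2*] = α₀ × DIC = 0.04311 × 2.17 = 0.09356 mmol/kg
pCO2 = [CO2*]/KH = 9.356×10^-5 / 3.236×10^-2 = 2890 μatm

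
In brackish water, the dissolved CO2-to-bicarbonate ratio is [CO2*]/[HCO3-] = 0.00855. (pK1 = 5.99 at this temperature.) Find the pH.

pH = 8.06

From K1 = [H⁺][HCO3-]/[CO2*]:  pH = pK1 − log₁₀([CO2*]/[HCO3-])
log₁₀(0.00855) = -2.068
pH = 5.99 − (-2.068) = 8.06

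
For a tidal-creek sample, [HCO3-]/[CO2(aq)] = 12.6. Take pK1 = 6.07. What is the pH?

From K1 = [H⁺][HCO3-]/[CO2(aq)]:  pH = pK1 + log₁₀([HCO3-]/[CO2(aq)])
log₁₀(12.6) = +1.100
pH = 6.07 + (+1.100) = 7.17

pH = 7.17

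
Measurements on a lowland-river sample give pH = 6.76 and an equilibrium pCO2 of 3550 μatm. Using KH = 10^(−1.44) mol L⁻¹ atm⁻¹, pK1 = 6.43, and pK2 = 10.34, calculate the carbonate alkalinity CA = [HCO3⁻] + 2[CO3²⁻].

[CO2*] = KH · pCO2 = 10^(−1.44) × 3550×10^-6 = 1.289×10^-4 mol/L
α₀ = 1/(1 + K1/[H⁺] + K1K2/[H⁺]²) = 1/(1 + 10^+0.33 + 10^-3.25) = 0.3186
DIC = [CO2*]/α₀ = 1.289×10^-4 / 0.3186 = 0.4045 mmol/L
CA = (α₁ + 2α₂)·DIC = (0.6812 + 2×0.0001792) × 0.4045 = 0.276 mmol/L

CA = 0.276 mmol/L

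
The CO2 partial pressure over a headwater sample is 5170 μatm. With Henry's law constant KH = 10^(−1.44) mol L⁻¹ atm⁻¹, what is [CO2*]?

[CO2*] = 188 μmol/L

KH = 10^(−1.44) = 3.631×10^-2 mol L⁻¹ atm⁻¹
[CO2*] = KH · pCO2 = 3.631×10^-2 × 5170×10^-6 atm = 1.88×10^-4 mol/L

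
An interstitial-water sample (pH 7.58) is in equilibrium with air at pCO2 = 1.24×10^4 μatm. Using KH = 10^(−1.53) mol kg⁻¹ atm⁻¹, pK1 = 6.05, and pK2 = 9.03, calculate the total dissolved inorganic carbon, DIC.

DIC = 13.2 mmol/kg

[CO2*] = KH · pCO2 = 10^(−1.53) × 1.24×10^4×10^-6 = 3.659×10^-4 mol/kg
α₀ = 1/(1 + K1/[H⁺] + K1K2/[H⁺]²) = 1/(1 + 10^+1.53 + 10^+0.08) = 0.02771
DIC = [CO2*]/α₀ = 3.659×10^-4 / 0.02771 = 13.2 mmol/kg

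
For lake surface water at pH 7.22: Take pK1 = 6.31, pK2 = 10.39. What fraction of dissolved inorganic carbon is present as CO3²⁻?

α₂ = 1 / (1 + [H⁺]/K2 + [H⁺]²/(K1K2)) = 1 / (1 + 10^+3.17 + 10^+2.26)
   = 1 / (1 + 1479.1 + 181.97) = 1/1662.1 = 0.0006017

α₂ = 0.000602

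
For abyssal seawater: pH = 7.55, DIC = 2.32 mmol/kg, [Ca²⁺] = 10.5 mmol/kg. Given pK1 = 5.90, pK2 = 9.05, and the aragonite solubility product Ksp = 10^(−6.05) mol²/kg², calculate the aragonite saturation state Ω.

α₂ = 1 / (1 + [H⁺]/K2 + [H⁺]²/(K1K2)) = 1 / (1 + 10^+1.50 + 10^-0.15)
   = 1 / (1 + 31.623 + 0.70795) = 1/33.331 = 0.03000
[CO3²⁻] = α₂ × DIC = 0.03000 × 2.32 = 0.06961 mmol/kg
Ksp = 10^(−6.05) = 8.913×10^-7
Ω = [Ca²⁺][CO3²⁻]/Ksp = (10.5×10^-3)(6.961×10^-5) / 8.913×10^-7 = 0.820

Ω = 0.820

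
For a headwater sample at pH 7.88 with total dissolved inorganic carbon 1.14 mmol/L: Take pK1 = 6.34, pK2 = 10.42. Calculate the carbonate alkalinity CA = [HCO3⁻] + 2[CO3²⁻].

CA = [HCO3⁻] + 2[CO3²⁻] = (α₁ + 2α₂)·DIC
At pH 7.88: [H⁺]/K1 = 10^-1.54 = 0.028840, K2/[H⁺] = 10^-2.54 = 0.0028840
α₁ = 1/(1 + 0.028840 + 0.0028840) = 1/1.0317 = 0.9693; α₂ = α₁·K2/[H⁺] = 0.002795
α₁ + 2α₂ = 0.9748
CA = 0.9748 × 1.14 = 1.11 mmol/L

CA = 1.11 mmol/L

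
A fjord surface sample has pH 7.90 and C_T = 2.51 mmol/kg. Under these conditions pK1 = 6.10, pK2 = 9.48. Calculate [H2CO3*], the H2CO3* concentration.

α₀ = 1 / (1 + K1/[H⁺] + K1K2/[H⁺]²) = 1 / (1 + 10^+1.80 + 10^+0.22)
   = 1 / (1 + 63.096 + 1.6596) = 1/65.755 = 0.01521
[CO2*] = α₀ × DIC = 0.01521 × 2.51 = 0.0382 mmol/kg

[CO2*] = 0.0382 mmol/kg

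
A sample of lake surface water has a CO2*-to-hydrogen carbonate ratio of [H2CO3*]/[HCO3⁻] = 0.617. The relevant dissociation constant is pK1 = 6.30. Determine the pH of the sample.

pH = 6.51

From K1 = [H⁺][HCO3⁻]/[H2CO3*]:  pH = pK1 − log₁₀([H2CO3*]/[HCO3⁻])
log₁₀(0.617) = -0.210
pH = 6.30 − (-0.210) = 6.51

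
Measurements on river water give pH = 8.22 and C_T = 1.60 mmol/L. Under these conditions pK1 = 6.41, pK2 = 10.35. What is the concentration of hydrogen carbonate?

[HCO3⁻] = 1.56 mmol/L

α₁ = 1 / (1 + [H⁺]/K1 + K2/[H⁺]) = 1 / (1 + 10^-1.81 + 10^-2.13)
   = 1 / (1 + 0.015488 + 0.0074131) = 1/1.0229 = 0.9776
[HCO3⁻] = α₁ × DIC = 0.9776 × 1.60 = 1.56 mmol/L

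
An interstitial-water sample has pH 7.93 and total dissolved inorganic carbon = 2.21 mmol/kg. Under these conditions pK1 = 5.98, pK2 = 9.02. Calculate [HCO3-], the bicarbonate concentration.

[HCO3⁻] = 2.02 mmol/kg

α₁ = 1 / (1 + [H⁺]/K1 + K2/[H⁺]) = 1 / (1 + 10^-1.95 + 10^-1.09)
   = 1 / (1 + 0.011220 + 0.081283) = 1/1.0925 = 0.9153
[HCO3⁻] = α₁ × DIC = 0.9153 × 2.21 = 2.02 mmol/kg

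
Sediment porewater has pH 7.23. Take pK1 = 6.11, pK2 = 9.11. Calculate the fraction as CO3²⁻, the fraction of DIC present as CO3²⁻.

α₂ = 0.0121

α₂ = 1 / (1 + [H⁺]/K2 + [H⁺]²/(K1K2)) = 1 / (1 + 10^+1.88 + 10^+0.76)
   = 1 / (1 + 75.858 + 5.7544) = 1/82.612 = 0.01210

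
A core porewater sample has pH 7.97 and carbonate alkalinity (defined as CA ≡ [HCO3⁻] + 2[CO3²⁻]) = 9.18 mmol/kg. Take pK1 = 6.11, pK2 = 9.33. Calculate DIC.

CA = [HCO3⁻] + 2[CO3²⁻] = (α₁ + 2α₂)·DIC
At pH 7.97: [H⁺]/K1 = 10^-1.86 = 0.013804, K2/[H⁺] = 10^-1.36 = 0.043652
α₁ = 1/(1 + 0.013804 + 0.043652) = 1/1.0575 = 0.9457; α₂ = α₁·K2/[H⁺] = 0.04128
α₁ + 2α₂ = 1.0282
DIC = CA / (α₁ + 2α₂) = 9.18 / 1.0282 = 8.93 mmol/kg

DIC = 8.93 mmol/kg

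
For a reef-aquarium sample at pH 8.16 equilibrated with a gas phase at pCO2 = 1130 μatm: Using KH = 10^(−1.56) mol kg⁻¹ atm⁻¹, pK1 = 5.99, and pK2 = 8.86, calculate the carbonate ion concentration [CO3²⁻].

[CO2*] = KH · pCO2 = 10^(−1.56) × 1130×10^-6 = 3.112×10^-5 mol/kg
α₀ = 1/(1 + K1/[H⁺] + K1K2/[H⁺]²) = 1/(1 + 10^+2.17 + 10^+1.47) = 0.005605
DIC = [CO2*]/α₀ = 3.112×10^-5 / 0.005605 = 5.553 mmol/kg
[CO3²⁻] = α₂·DIC; α₂ = 0.1654, so [CO3²⁻] = 0.1654 × 5.553 = 0.918 mmol/kg

[CO3²⁻] = 0.918 mmol/kg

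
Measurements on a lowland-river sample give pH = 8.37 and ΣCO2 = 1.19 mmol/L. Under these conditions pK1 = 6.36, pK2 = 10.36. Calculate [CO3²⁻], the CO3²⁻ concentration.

[CO3²⁻] = 11.9 μmol/L

α₂ = 1 / (1 + [H⁺]/K2 + [H⁺]²/(K1K2)) = 1 / (1 + 10^+1.99 + 10^-0.02)
   = 1 / (1 + 97.724 + 0.95499) = 1/99.679 = 0.01003
[CO3²⁻] = α₂ × DIC = 0.01003 × 1.19 = 0.0119 mmol/L = 11.9 μmol/L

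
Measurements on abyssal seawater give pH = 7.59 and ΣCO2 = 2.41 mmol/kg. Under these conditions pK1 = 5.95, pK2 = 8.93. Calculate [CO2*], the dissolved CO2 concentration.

α₀ = 1 / (1 + K1/[H⁺] + K1K2/[H⁺]²) = 1 / (1 + 10^+1.64 + 10^+0.30)
   = 1 / (1 + 43.652 + 1.9953) = 1/46.647 = 0.02144
[CO2*] = α₀ × DIC = 0.02144 × 2.41 = 0.0517 mmol/kg

[CO2*] = 0.0517 mmol/kg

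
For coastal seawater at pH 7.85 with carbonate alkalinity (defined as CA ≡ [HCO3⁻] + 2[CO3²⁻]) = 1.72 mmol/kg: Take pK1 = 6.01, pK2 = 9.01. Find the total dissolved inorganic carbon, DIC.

DIC = 1.64 mmol/kg

CA = [HCO3⁻] + 2[CO3²⁻] = (α₁ + 2α₂)·DIC
At pH 7.85: [H⁺]/K1 = 10^-1.84 = 0.014454, K2/[H⁺] = 10^-1.16 = 0.069183
α₁ = 1/(1 + 0.014454 + 0.069183) = 1/1.0836 = 0.9228; α₂ = α₁·K2/[H⁺] = 0.06384
α₁ + 2α₂ = 1.0505
DIC = CA / (α₁ + 2α₂) = 1.72 / 1.0505 = 1.64 mmol/kg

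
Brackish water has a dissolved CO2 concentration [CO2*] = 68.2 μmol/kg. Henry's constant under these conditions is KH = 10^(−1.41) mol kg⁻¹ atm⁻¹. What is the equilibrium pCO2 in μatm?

KH = 10^(−1.41) = 3.890×10^-2 mol kg⁻¹ atm⁻¹
pCO2 = [CO2*]/KH = 68.2×10^-6 / 3.890×10^-2 = 1.75×10^-3 atm = 1750 μatm

pCO2 = 1750 μatm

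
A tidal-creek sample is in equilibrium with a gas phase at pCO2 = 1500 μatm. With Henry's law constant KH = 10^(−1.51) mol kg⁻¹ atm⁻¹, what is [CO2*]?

KH = 10^(−1.51) = 3.090×10^-2 mol kg⁻¹ atm⁻¹
[CO2*] = KH · pCO2 = 3.090×10^-2 × 1500×10^-6 atm = 4.64×10^-5 mol/kg

[CO2*] = 46.4 μmol/kg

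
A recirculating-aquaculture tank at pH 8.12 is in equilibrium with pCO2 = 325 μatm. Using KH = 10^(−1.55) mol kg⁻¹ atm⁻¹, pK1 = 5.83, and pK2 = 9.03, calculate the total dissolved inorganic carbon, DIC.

[CO2*] = KH · pCO2 = 10^(−1.55) × 325×10^-6 = 9.160×10^-6 mol/kg
α₀ = 1/(1 + K1/[H⁺] + K1K2/[H⁺]²) = 1/(1 + 10^+2.29 + 10^+1.38) = 0.004546
DIC = [CO2*]/α₀ = 9.160×10^-6 / 0.004546 = 2.01 mmol/kg

DIC = 2.01 mmol/kg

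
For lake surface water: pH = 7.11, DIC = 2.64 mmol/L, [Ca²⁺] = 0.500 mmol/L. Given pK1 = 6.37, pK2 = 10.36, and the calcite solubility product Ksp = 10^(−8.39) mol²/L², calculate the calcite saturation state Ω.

Ω = 0.154

α₂ = 1 / (1 + [H⁺]/K2 + [H⁺]²/(K1K2)) = 1 / (1 + 10^+3.25 + 10^+2.51)
   = 1 / (1 + 1778.3 + 323.59) = 1/2102.9 = 0.0004755
[CO3²⁻] = α₂ × DIC = 0.0004755 × 2.64 = 0.001255 mmol/L = 1.255 μmol/L
Ksp = 10^(−8.39) = 4.074×10^-9
Ω = [Ca²⁺][CO3²⁻]/Ksp = (0.500×10^-3)(1.255×10^-6) / 4.074×10^-9 = 0.154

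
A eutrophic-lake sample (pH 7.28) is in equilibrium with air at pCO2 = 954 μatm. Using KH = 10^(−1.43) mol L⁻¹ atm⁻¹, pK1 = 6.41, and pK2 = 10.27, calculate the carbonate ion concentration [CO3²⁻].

[CO3²⁻] = 0.269 μmol/L

[CO2*] = KH · pCO2 = 10^(−1.43) × 954×10^-6 = 3.544×10^-5 mol/L
α₀ = 1/(1 + K1/[H⁺] + K1K2/[H⁺]²) = 1/(1 + 10^+0.87 + 10^-2.12) = 0.1188
DIC = [CO2*]/α₀ = 3.544×10^-5 / 0.1188 = 0.2985 mmol/L
[CO3²⁻] = α₂·DIC; α₂ = 0.0009008, so [CO3²⁻] = 0.0009008 × 0.2985 = 0.000269 mmol/L = 0.269 μmol/L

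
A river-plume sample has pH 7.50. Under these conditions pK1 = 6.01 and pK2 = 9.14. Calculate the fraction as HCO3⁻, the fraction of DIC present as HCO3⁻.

α₁ = 1 / (1 + [H⁺]/K1 + K2/[H⁺]) = 1 / (1 + 10^-1.49 + 10^-1.64)
   = 1 / (1 + 0.032359 + 0.022909) = 1/1.0553 = 0.9476

α₁ = 0.948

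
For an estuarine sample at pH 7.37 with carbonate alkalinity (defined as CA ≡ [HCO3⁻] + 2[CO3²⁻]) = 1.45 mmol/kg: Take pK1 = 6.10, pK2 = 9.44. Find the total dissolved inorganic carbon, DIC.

DIC = 1.51 mmol/kg

CA = [HCO3⁻] + 2[CO3²⁻] = (α₁ + 2α₂)·DIC
At pH 7.37: [H⁺]/K1 = 10^-1.27 = 0.053703, K2/[H⁺] = 10^-2.07 = 0.0085114
α₁ = 1/(1 + 0.053703 + 0.0085114) = 1/1.0622 = 0.9414; α₂ = α₁·K2/[H⁺] = 0.008013
α₁ + 2α₂ = 0.9575
DIC = CA / (α₁ + 2α₂) = 1.45 / 0.9575 = 1.51 mmol/kg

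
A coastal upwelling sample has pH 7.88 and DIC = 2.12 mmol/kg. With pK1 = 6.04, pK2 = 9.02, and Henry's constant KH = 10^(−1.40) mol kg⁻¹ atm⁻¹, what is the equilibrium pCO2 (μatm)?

pCO2 = 708 μatm

α₀ = 1 / (1 + K1/[H⁺] + K1K2/[H⁺]²) = 1 / (1 + 10^+1.84 + 10^+0.70)
   = 1 / (1 + 69.183 + 5.0119) = 1/75.195 = 0.01330
[CO2*] = α₀ × DIC = 0.01330 × 2.12 = 0.02819 mmol/kg
pCO2 = [CO2*]/KH = 2.819×10^-5 / 3.981×10^-2 = 708 μatm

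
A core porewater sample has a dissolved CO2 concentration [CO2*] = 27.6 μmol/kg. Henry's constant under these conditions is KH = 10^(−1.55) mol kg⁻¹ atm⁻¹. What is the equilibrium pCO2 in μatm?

pCO2 = 979 μatm

KH = 10^(−1.55) = 2.818×10^-2 mol kg⁻¹ atm⁻¹
pCO2 = [CO2*]/KH = 27.6×10^-6 / 2.818×10^-2 = 9.79×10^-4 atm = 979 μatm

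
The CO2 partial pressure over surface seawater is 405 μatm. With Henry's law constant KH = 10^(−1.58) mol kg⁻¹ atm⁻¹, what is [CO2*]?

[CO2*] = 10.7 μmol/kg

KH = 10^(−1.58) = 2.630×10^-2 mol kg⁻¹ atm⁻¹
[CO2*] = KH · pCO2 = 2.630×10^-2 × 405×10^-6 atm = 1.07×10^-5 mol/kg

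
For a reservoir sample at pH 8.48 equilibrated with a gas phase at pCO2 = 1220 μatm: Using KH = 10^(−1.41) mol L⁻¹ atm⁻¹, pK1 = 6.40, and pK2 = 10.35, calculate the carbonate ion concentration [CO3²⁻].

[CO2*] = KH · pCO2 = 10^(−1.41) × 1220×10^-6 = 4.746×10^-5 mol/L
α₀ = 1/(1 + K1/[H⁺] + K1K2/[H⁺]²) = 1/(1 + 10^+2.08 + 10^+0.21) = 0.008140
DIC = [CO2*]/α₀ = 4.746×10^-5 / 0.008140 = 5.831 mmol/L
[CO3²⁻] = α₂·DIC; α₂ = 0.01320, so [CO3²⁻] = 0.01320 × 5.831 = 0.0770 mmol/L

[CO3²⁻] = 0.0770 mmol/L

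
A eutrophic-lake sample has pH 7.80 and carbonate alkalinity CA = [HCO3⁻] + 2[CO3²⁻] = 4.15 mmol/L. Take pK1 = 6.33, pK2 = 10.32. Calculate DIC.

CA = [HCO3⁻] + 2[CO3²⁻] = (α₁ + 2α₂)·DIC
At pH 7.80: [H⁺]/K1 = 10^-1.47 = 0.033884, K2/[H⁺] = 10^-2.52 = 0.0030200
α₁ = 1/(1 + 0.033884 + 0.0030200) = 1/1.0369 = 0.9644; α₂ = α₁·K2/[H⁺] = 0.002912
α₁ + 2α₂ = 0.9702
DIC = CA / (α₁ + 2α₂) = 4.15 / 0.9702 = 4.28 mmol/L

DIC = 4.28 mmol/L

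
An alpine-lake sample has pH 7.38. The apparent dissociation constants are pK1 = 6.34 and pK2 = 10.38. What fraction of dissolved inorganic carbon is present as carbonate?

α₂ = 1 / (1 + [H⁺]/K2 + [H⁺]²/(K1K2)) = 1 / (1 + 10^+3.00 + 10^+1.96)
   = 1 / (1 + 1000.0 + 91.201) = 1/1092.2 = 0.0009156

α₂ = 0.000916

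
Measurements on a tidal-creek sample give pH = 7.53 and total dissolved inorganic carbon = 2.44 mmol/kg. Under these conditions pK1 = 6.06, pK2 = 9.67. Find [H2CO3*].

α₀ = 1 / (1 + K1/[H⁺] + K1K2/[H⁺]²) = 1 / (1 + 10^+1.47 + 10^-0.67)
   = 1 / (1 + 29.512 + 0.21380) = 1/30.726 = 0.03255
[CO2*] = α₀ × DIC = 0.03255 × 2.44 = 0.0794 mmol/kg

[CO2*] = 0.0794 mmol/kg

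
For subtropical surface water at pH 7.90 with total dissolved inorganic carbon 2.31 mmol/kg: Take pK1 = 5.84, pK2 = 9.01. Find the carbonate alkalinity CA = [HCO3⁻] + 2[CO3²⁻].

CA = 2.46 mmol/kg

CA = [HCO3⁻] + 2[CO3²⁻] = (α₁ + 2α₂)·DIC
At pH 7.90: [H⁺]/K1 = 10^-2.06 = 0.0087096, K2/[H⁺] = 10^-1.11 = 0.077625
α₁ = 1/(1 + 0.0087096 + 0.077625) = 1/1.0863 = 0.9205; α₂ = α₁·K2/[H⁺] = 0.07146
α₁ + 2α₂ = 1.0634
CA = 1.0634 × 2.31 = 2.46 mmol/kg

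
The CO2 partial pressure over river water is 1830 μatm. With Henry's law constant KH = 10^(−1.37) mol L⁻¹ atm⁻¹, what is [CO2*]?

KH = 10^(−1.37) = 4.266×10^-2 mol L⁻¹ atm⁻¹
[CO2*] = KH · pCO2 = 4.266×10^-2 × 1830×10^-6 atm = 7.81×10^-5 mol/L

[CO2*] = 78.1 μmol/L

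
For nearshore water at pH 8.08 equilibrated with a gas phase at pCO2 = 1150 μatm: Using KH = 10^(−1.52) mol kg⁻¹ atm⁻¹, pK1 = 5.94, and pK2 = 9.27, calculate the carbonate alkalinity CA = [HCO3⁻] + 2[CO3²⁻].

CA = 5.41 mmol/kg

[CO2*] = KH · pCO2 = 10^(−1.52) × 1150×10^-6 = 3.473×10^-5 mol/kg
α₀ = 1/(1 + K1/[H⁺] + K1K2/[H⁺]²) = 1/(1 + 10^+2.14 + 10^+0.95) = 0.006759
DIC = [CO2*]/α₀ = 3.473×10^-5 / 0.006759 = 5.138 mmol/kg
CA = (α₁ + 2α₂)·DIC = (0.9330 + 2×0.06024) × 5.138 = 5.41 mmol/kg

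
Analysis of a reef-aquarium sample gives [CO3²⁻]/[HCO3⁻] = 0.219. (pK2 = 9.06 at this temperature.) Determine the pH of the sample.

From K2 = [H⁺][CO3²⁻]/[HCO3⁻]:  pH = pK2 + log₁₀([CO3²⁻]/[HCO3⁻])
log₁₀(0.219) = -0.660
pH = 9.06 + (-0.660) = 8.40

pH = 8.40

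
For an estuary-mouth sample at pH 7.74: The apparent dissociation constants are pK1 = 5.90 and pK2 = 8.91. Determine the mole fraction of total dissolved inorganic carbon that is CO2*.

α₀ = 0.0134

α₀ = 1 / (1 + K1/[H⁺] + K1K2/[H⁺]²) = 1 / (1 + 10^+1.84 + 10^+0.67)
   = 1 / (1 + 69.183 + 4.6774) = 1/74.860 = 0.01336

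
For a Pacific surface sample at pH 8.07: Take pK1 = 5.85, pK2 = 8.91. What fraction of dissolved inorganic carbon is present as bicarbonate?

α₁ = 0.869

α₁ = 1 / (1 + [H⁺]/K1 + K2/[H⁺]) = 1 / (1 + 10^-2.22 + 10^-0.84)
   = 1 / (1 + 0.0060256 + 0.14454) = 1/1.1506 = 0.8691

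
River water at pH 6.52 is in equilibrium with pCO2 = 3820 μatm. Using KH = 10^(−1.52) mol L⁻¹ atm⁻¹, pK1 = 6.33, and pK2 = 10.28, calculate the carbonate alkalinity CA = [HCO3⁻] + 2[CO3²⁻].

[CO2*] = KH · pCO2 = 10^(−1.52) × 3820×10^-6 = 1.154×10^-4 mol/L
α₀ = 1/(1 + K1/[H⁺] + K1K2/[H⁺]²) = 1/(1 + 10^+0.19 + 10^-3.57) = 0.3923
DIC = [CO2*]/α₀ = 1.154×10^-4 / 0.3923 = 0.2941 mmol/L
CA = (α₁ + 2α₂)·DIC = (0.6076 + 2×0.0001056) × 0.2941 = 0.179 mmol/L

CA = 0.179 mmol/L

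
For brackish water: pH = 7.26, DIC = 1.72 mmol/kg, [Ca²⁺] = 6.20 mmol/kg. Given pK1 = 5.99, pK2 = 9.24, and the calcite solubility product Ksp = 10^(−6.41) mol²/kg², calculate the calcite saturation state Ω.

α₂ = 1 / (1 + [H⁺]/K2 + [H⁺]²/(K1K2)) = 1 / (1 + 10^+1.98 + 10^+0.71)
   = 1 / (1 + 95.499 + 5.1286) = 1/101.63 = 0.009840
[CO3²⁻] = α₂ × DIC = 0.009840 × 1.72 = 0.01692 mmol/kg = 16.92 μmol/kg
Ksp = 10^(−6.41) = 3.890×10^-7
Ω = [Ca²⁺][CO3²⁻]/Ksp = (6.20×10^-3)(1.692×10^-5) / 3.890×10^-7 = 0.270

Ω = 0.270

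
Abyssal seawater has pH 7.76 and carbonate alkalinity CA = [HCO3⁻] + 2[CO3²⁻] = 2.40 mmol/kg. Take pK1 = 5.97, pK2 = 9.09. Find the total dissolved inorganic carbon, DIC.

CA = [HCO3⁻] + 2[CO3²⁻] = (α₁ + 2α₂)·DIC
At pH 7.76: [H⁺]/K1 = 10^-1.79 = 0.016218, K2/[H⁺] = 10^-1.33 = 0.046774
α₁ = 1/(1 + 0.016218 + 0.046774) = 1/1.0630 = 0.9407; α₂ = α₁·K2/[H⁺] = 0.04400
α₁ + 2α₂ = 1.0287
DIC = CA / (α₁ + 2α₂) = 2.40 / 1.0287 = 2.33 mmol/kg

DIC = 2.33 mmol/kg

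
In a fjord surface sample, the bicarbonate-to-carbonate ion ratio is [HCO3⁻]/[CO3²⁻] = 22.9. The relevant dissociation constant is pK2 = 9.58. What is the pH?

From K2 = [H⁺][CO3²⁻]/[HCO3⁻]:  pH = pK2 − log₁₀([HCO3⁻]/[CO3²⁻])
log₁₀(22.9) = +1.360
pH = 9.58 − (+1.360) = 8.22

pH = 8.22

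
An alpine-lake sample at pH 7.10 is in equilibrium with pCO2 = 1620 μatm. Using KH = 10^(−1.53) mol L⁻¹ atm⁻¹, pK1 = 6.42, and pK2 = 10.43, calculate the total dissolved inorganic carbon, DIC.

[CO2*] = KH · pCO2 = 10^(−1.53) × 1620×10^-6 = 4.781×10^-5 mol/L
α₀ = 1/(1 + K1/[H⁺] + K1K2/[H⁺]²) = 1/(1 + 10^+0.68 + 10^-2.65) = 0.1728
DIC = [CO2*]/α₀ = 4.781×10^-5 / 0.1728 = 0.277 mmol/L

DIC = 0.277 mmol/L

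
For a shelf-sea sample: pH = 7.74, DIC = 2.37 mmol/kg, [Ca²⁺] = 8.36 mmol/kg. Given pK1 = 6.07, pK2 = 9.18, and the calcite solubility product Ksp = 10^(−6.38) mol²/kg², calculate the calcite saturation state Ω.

α₂ = 1 / (1 + [H⁺]/K2 + [H⁺]²/(K1K2)) = 1 / (1 + 10^+1.44 + 10^-0.23)
   = 1 / (1 + 27.542 + 0.58884) = 1/29.131 = 0.03433
[CO3²⁻] = α₂ × DIC = 0.03433 × 2.37 = 0.08136 mmol/kg
Ksp = 10^(−6.38) = 4.169×10^-7
Ω = [Ca²⁺][CO3²⁻]/Ksp = (8.36×10^-3)(8.136×10^-5) / 4.169×10^-7 = 1.63

Ω = 1.63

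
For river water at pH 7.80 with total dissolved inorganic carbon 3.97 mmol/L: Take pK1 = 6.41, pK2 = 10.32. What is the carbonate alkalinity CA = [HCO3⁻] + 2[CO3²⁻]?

CA = [HCO3⁻] + 2[CO3²⁻] = (α₁ + 2α₂)·DIC
At pH 7.80: [H⁺]/K1 = 10^-1.39 = 0.040738, K2/[H⁺] = 10^-2.52 = 0.0030200
α₁ = 1/(1 + 0.040738 + 0.0030200) = 1/1.0438 = 0.9581; α₂ = α₁·K2/[H⁺] = 0.002893
α₁ + 2α₂ = 0.9639
CA = 0.9639 × 3.97 = 3.83 mmol/L

CA = 3.83 mmol/L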